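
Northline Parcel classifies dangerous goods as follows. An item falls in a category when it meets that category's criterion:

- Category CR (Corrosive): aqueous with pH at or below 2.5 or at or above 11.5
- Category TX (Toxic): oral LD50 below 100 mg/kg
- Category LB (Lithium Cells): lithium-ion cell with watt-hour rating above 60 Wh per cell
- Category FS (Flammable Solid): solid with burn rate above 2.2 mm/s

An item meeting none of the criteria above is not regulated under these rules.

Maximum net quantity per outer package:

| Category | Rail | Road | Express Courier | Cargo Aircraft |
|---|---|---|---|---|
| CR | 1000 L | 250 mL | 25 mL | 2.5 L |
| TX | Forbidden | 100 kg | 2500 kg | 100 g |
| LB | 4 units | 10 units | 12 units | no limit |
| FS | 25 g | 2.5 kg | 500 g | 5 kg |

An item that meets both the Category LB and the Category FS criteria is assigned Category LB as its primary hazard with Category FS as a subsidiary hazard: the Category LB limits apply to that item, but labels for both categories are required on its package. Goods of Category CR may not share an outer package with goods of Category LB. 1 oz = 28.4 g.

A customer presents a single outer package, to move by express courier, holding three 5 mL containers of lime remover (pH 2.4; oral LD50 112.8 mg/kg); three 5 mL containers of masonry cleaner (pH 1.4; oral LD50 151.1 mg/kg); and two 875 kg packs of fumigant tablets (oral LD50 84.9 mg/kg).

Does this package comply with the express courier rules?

No

With pH 2.4 (≤ 2.5), the lime remover falls in Category CR.
pH 1.4 meets the Category CR criterion (Corrosive), so the masonry cleaner is Category CR.
Oral LD50 84.9 mg/kg meets the Category TX criterion (Toxic), so the fumigant tablets are Category TX.
Total Category CR: (three 5 mL containers = 15 mL) + (three 5 mL containers = 15 mL) = 30 mL.
30 mL exceeds the express courier limit of 25 mL for Category CR.
Category TX quantity: two 875 kg packs = 1750 kg.
1750 kg is within the express courier limit of 2500 kg for Category TX.
The segregation rule (Category CR with Category LB) does not apply to Category CR with Category TX.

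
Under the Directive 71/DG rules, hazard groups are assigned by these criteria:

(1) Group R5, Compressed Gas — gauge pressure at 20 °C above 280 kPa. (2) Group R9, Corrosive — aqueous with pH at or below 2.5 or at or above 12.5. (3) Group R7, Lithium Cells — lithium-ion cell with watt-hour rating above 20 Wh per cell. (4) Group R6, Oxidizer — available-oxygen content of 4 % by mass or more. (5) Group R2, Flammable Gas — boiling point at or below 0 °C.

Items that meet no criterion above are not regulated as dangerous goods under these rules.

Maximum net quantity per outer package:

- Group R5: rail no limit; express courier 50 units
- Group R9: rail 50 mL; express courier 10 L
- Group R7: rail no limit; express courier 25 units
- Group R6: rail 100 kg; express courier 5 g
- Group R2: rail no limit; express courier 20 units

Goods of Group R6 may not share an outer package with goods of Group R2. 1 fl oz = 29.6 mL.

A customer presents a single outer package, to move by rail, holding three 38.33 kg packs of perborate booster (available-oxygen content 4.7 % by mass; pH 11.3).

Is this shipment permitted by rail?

With available-oxygen content 4.7 % by mass (≥ 4 % by mass), the perborate booster falls in Group R6.
Group R6 quantity: three 38.33 kg packs = 114.99 kg.
114.99 kg > 100 kg (rail limit, Group R6) — over the limit.

No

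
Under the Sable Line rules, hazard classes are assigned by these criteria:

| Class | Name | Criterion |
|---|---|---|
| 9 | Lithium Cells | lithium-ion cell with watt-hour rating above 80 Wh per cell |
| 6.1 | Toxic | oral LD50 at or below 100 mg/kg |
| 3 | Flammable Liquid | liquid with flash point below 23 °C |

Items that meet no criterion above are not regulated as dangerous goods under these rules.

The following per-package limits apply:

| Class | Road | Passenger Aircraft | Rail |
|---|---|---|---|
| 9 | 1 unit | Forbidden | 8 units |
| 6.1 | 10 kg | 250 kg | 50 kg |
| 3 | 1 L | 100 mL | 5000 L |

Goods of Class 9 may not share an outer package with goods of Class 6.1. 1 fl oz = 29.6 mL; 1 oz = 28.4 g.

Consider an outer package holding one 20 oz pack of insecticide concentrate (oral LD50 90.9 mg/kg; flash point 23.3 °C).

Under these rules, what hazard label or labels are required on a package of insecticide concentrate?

Insecticide concentrate: oral LD50 90.9 mg/kg ≤ 100 mg/kg → Class 6.1 (Toxic).
Only the Class 6.1 label is required.

Class 6.1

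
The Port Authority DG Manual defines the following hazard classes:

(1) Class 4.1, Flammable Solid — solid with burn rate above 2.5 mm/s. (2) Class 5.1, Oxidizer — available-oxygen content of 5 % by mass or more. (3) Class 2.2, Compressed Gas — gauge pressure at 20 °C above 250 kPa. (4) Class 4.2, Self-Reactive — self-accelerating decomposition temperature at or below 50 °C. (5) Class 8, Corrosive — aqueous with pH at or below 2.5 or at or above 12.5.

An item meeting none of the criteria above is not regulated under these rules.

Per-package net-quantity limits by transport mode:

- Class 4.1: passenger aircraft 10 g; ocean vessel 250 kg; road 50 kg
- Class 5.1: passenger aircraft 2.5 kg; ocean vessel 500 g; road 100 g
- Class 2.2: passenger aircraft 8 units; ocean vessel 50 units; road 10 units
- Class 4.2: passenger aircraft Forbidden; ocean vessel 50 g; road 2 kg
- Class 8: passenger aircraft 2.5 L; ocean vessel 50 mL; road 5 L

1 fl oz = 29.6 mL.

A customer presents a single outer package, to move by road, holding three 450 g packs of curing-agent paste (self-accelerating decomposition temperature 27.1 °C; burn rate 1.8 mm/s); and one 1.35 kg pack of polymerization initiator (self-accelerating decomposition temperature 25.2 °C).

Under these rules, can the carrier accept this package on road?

No

The curing-agent paste has self-accelerating decomposition temperature 27.1 °C, which is ≤ 50 °C, so it is Class 4.2 (Self-Reactive).
With self-accelerating decomposition temperature 25.2 °C (≤ 50 °C), the polymerization initiator falls in Class 4.2.
Total Class 4.2: (three 450 g packs = 1.35 kg) + 1.35 kg = 2.7 kg.
That exceeds the Class 4.2 road limit of 2 kg.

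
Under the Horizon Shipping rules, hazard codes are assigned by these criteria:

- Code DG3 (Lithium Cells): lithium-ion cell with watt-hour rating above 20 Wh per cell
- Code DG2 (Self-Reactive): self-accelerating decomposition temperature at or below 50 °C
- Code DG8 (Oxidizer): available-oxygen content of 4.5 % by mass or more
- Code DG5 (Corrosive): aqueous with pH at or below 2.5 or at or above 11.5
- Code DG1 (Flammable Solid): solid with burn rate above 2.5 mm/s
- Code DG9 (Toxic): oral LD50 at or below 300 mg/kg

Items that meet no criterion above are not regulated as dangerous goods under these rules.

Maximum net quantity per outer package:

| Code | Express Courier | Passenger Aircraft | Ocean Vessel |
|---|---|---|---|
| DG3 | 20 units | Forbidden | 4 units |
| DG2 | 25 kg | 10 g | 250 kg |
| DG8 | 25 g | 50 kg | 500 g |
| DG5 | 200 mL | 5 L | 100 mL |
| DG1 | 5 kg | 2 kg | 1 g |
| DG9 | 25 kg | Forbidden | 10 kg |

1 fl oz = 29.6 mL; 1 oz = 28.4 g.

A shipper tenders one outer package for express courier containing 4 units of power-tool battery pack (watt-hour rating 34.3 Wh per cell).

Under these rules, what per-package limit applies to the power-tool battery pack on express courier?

The power-tool battery pack has watt-hour rating 34.3 Wh per cell, which is > 20 Wh per cell, so it is Code DG3 (Lithium Cells).
The express courier limit for Code DG3 is 20 units.

20 units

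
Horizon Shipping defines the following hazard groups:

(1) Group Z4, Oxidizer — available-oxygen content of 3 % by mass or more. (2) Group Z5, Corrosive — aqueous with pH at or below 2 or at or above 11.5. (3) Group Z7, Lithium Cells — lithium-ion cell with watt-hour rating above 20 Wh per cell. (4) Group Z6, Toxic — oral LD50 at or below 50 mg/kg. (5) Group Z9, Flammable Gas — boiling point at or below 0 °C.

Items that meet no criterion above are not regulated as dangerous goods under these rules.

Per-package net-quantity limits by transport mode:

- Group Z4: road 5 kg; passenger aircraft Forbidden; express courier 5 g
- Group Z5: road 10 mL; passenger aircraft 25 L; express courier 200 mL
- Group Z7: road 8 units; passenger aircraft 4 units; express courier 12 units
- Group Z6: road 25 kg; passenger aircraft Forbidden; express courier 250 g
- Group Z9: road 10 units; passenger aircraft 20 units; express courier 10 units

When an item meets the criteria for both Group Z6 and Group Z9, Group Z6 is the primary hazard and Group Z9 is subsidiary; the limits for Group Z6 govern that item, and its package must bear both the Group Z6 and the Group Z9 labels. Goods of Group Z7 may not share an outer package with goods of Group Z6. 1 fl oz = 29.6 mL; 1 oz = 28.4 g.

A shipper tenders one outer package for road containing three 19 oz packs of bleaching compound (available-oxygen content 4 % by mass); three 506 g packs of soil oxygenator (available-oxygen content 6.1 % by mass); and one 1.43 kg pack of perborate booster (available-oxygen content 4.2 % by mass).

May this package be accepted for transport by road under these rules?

Yes

The bleaching compound has available-oxygen content 4 % by mass, which is ≥ 3 % by mass, so it is Group Z4 (Oxidizer).
With available-oxygen content 6.1 % by mass (≥ 3 % by mass), the soil oxygenator falls in Group Z4.
With available-oxygen content 4.2 % by mass (≥ 3 % by mass), the perborate booster falls in Group Z4.
Total Group Z4: (three 19 oz packs = 1618.8 g) + (three 506 g packs = 1.518 kg) + 1.43 kg = 4566.8 g.
4566.8 g ≤ 5 kg (road limit, Group Z4) — within limit.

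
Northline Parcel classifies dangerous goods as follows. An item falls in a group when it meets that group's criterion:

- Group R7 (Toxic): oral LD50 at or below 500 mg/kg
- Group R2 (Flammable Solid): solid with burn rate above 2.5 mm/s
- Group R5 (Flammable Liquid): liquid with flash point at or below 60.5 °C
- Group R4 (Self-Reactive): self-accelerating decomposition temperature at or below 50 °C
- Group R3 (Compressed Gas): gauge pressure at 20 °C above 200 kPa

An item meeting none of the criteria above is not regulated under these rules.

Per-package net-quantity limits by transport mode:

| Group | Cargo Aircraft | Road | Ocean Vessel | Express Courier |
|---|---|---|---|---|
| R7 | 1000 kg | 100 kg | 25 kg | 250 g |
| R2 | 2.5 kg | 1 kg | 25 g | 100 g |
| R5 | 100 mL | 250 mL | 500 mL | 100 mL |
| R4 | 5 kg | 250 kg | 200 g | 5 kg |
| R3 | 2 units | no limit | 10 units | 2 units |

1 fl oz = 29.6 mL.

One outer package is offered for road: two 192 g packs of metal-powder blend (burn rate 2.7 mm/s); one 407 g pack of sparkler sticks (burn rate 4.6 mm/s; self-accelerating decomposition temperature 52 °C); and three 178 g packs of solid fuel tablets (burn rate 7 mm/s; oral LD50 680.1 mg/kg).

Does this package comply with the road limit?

No

The metal-powder blend has burn rate 2.7 mm/s, which is > 2.5 mm/s, so it is Group R2 (Flammable Solid).
The sparkler sticks have burn rate 4.6 mm/s, which is > 2.5 mm/s, so they are Group R2 (Flammable Solid).
With burn rate 7 mm/s (> 2.5 mm/s), the solid fuel tablets fall in Group R2.
Total Group R2: (two 192 g packs = 384 g) + 407 g + (three 178 g packs = 534 g) = 1.325 kg.
1.325 kg exceeds the road limit of 1 kg for Group R2.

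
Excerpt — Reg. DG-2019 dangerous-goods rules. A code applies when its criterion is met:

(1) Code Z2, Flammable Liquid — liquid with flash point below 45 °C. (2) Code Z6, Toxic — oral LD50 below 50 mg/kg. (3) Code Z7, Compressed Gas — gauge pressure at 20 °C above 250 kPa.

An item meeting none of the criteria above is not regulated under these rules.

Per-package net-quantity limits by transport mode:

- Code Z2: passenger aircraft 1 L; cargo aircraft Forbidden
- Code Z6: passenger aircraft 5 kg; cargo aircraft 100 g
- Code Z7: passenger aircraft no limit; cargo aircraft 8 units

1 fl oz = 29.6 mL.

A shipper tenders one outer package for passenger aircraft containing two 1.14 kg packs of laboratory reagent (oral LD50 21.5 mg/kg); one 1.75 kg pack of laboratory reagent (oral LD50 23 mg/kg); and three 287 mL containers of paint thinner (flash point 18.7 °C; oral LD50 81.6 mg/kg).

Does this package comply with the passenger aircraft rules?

Laboratory reagent: oral LD50 21.5 mg/kg < 50 mg/kg → Code Z6 (Toxic).
Laboratory reagent: oral LD50 23 mg/kg < 50 mg/kg → Code Z6 (Toxic).
Paint thinner: flash point 18.7 °C < 45 °C → Code Z2 (Flammable Liquid).
Code Z6 net quantity: (two 1.14 kg packs = 2.28 kg) + 1.75 kg = 4.03 kg.
That is within the Code Z6 passenger aircraft limit of 5 kg.
Code Z2 quantity: three 287 mL containers = 861 mL.
861 mL ≤ 1 L (passenger aircraft limit, Code Z2) — within limit.
Every hazard code is within its passenger aircraft limit and no segregation rule is violated.

Yes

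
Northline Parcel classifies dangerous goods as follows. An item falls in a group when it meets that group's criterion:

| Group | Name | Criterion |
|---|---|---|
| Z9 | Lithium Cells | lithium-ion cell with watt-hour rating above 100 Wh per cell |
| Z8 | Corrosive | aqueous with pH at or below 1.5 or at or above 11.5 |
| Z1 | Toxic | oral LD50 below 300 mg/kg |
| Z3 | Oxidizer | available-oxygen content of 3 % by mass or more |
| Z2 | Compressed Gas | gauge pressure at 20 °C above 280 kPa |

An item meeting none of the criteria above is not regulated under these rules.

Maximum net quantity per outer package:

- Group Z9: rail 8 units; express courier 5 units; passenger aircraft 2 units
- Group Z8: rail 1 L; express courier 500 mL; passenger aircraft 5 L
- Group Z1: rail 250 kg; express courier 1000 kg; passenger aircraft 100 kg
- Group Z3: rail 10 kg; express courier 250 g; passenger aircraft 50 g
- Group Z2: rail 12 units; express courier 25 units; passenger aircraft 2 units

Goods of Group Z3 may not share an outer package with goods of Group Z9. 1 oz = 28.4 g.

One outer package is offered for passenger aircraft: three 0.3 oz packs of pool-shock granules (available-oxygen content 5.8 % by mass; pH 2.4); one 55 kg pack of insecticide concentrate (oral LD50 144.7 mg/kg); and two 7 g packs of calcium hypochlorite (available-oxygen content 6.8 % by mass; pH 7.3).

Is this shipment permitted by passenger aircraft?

With available-oxygen content 5.8 % by mass (≥ 3 % by mass), the pool-shock granules fall in Group Z3.
The insecticide concentrate has oral LD50 144.7 mg/kg, which is < 300 mg/kg, so it is Group Z1 (Toxic).
The calcium hypochlorite has available-oxygen content 6.8 % by mass, which is ≥ 3 % by mass, so it is Group Z3 (Oxidizer).
Group Z3 net quantity: (three 0.3 oz packs = 25.56 g) + (two 7 g packs = 14 g) = 39.56 g.
39.56 g is within the passenger aircraft limit of 50 g for Group Z3.
Group Z1 quantity: 55 kg.
That is within the Group Z1 passenger aircraft limit of 100 kg.
The segregation rule (Group Z3 with Group Z9) does not apply to Group Z3 with Group Z1.
Every hazard group is within its passenger aircraft limit and no segregation rule is violated.

Yes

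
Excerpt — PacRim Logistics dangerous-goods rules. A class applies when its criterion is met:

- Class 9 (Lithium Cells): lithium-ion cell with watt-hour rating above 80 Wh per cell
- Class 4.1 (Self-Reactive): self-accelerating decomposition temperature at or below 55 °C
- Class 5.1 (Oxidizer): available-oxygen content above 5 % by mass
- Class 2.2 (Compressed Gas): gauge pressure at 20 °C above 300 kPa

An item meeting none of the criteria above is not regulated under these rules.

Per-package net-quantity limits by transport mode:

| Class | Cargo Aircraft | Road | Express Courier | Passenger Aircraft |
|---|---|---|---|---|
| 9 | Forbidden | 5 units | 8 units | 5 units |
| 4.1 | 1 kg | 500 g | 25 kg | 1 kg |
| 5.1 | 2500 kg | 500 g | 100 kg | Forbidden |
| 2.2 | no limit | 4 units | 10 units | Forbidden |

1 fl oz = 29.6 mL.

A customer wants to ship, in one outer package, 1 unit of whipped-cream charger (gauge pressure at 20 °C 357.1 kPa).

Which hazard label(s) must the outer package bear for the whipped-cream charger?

The whipped-cream charger has gauge pressure at 20 °C 357.1 kPa, which is > 300 kPa, so it is Class 2.2 (Compressed Gas).
Only the Class 2.2 label is required.

Class 2.2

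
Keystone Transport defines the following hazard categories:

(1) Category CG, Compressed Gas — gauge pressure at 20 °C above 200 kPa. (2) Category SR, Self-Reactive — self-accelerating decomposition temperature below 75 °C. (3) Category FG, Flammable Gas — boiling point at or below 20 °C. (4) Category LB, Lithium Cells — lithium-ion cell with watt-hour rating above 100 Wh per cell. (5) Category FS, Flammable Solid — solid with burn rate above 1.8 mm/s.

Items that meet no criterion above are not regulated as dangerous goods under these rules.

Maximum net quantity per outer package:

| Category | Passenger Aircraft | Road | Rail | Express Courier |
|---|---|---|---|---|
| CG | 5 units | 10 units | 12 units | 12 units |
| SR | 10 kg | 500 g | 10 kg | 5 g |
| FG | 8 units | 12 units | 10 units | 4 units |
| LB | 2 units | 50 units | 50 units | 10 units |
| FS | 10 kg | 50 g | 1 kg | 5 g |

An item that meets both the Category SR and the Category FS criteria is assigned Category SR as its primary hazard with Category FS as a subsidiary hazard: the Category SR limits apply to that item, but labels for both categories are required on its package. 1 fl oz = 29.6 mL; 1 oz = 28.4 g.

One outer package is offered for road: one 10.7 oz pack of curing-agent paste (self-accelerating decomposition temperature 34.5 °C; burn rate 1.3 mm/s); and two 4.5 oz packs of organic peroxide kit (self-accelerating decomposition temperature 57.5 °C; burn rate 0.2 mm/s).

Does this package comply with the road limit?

With self-accelerating decomposition temperature 34.5 °C (< 75 °C), the curing-agent paste falls in Category SR.
Self-accelerating decomposition temperature 57.5 °C meets the Category SR criterion (Self-Reactive), so the organic peroxide kit is Category SR.
Category SR net quantity: (one 10.7 oz pack = 303.88 g) + (two 4.5 oz packs = 255.6 g) = 559.48 g.
559.48 g exceeds the road limit of 500 g for Category SR.

No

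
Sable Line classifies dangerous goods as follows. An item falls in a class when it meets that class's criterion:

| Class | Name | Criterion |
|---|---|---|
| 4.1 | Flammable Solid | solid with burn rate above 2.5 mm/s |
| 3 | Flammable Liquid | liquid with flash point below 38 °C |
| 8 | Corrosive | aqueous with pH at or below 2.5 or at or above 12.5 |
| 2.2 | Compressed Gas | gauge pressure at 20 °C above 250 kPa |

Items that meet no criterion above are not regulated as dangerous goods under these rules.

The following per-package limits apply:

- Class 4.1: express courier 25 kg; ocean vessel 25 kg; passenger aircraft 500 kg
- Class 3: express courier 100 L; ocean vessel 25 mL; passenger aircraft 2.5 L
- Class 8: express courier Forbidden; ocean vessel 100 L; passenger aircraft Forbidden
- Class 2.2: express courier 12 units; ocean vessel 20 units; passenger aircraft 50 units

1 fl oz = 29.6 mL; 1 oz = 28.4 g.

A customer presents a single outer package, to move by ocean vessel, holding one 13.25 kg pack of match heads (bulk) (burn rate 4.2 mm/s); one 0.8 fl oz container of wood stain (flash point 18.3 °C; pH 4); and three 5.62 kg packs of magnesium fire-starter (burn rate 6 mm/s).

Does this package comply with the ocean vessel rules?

No

Match heads (bulk): burn rate 4.2 mm/s > 2.5 mm/s → Class 4.1 (Flammable Solid).
Wood stain: flash point 18.3 °C < 38 °C → Class 3 (Flammable Liquid).
With burn rate 6 mm/s (> 2.5 mm/s), the magnesium fire-starter falls in Class 4.1.
Class 4.1 net quantity: 13.25 kg + (three 5.62 kg packs = 16.86 kg) = 30.11 kg.
30.11 kg exceeds the ocean vessel limit of 25 kg for Class 4.1.
Class 3 quantity: one 0.8 fl oz container = 23.68 mL.
23.68 mL is within the ocean vessel limit of 25 mL for Class 3.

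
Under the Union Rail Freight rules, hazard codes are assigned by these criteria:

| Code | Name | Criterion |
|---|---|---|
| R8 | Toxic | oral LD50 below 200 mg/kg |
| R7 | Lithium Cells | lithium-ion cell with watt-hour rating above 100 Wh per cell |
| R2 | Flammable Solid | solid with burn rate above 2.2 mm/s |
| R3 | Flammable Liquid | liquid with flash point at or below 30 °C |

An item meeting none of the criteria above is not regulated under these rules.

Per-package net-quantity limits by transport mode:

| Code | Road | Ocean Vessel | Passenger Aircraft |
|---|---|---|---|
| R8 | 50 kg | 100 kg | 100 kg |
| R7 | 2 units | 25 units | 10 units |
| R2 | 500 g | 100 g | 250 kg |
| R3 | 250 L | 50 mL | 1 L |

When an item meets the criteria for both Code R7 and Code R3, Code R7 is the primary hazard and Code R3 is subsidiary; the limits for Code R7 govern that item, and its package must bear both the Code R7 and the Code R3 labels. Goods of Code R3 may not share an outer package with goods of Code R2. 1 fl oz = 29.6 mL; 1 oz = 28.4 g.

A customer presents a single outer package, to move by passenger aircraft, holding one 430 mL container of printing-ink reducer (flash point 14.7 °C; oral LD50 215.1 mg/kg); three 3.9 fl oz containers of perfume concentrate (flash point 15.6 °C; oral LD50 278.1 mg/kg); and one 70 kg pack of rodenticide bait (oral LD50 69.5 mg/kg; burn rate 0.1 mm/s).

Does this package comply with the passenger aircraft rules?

With flash point 14.7 °C (≤ 30 °C), the printing-ink reducer falls in Code R3.
Flash point 15.6 °C meets the Code R3 criterion (Flammable Liquid), so the perfume concentrate is Code R3.
With oral LD50 69.5 mg/kg (< 200 mg/kg), the rodenticide bait falls in Code R8.
Total Code R3: 430 mL + (three 3.9 fl oz containers = 346.32 mL) = 776.32 mL.
776.32 mL ≤ 1 L (passenger aircraft limit, Code R3) — within limit.
Code R8 quantity: 70 kg.
That is within the Code R8 passenger aircraft limit of 100 kg.
The segregation rule (Code R3 with Code R2) does not apply to Code R3 with Code R8.
Every hazard code is within its passenger aircraft limit and no segregation rule is violated.

Yes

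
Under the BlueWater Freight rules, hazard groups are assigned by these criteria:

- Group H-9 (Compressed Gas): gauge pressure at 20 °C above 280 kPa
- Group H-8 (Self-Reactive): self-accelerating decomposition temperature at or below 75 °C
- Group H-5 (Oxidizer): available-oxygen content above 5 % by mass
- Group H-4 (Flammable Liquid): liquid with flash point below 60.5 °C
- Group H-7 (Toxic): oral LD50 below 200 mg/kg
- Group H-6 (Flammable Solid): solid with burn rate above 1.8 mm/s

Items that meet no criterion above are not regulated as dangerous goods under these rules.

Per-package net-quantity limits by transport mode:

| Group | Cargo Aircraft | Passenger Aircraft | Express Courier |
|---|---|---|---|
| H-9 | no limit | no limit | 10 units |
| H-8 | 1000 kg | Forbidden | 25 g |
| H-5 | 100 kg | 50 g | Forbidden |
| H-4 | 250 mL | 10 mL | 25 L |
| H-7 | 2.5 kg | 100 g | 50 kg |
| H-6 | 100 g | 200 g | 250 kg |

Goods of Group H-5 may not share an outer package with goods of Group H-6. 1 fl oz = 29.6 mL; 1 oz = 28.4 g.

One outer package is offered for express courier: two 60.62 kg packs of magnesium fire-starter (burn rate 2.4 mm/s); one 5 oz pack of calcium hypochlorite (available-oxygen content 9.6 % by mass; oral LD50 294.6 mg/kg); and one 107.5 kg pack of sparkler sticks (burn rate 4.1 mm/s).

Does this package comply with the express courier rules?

Burn rate 2.4 mm/s meets the Group H-6 criterion (Flammable Solid), so the magnesium fire-starter is Group H-6.
Available-oxygen content 9.6 % by mass meets the Group H-5 criterion (Oxidizer), so the calcium hypochlorite is Group H-5.
Burn rate 4.1 mm/s meets the Group H-6 criterion (Flammable Solid), so the sparkler sticks are Group H-6.
Group H-5 quantity: one 5 oz pack = 142 g.
Group H-5 is Forbidden by express courier.
Total Group H-6: (two 60.62 kg packs = 121.24 kg) + 107.5 kg = 228.74 kg.
228.74 kg is within the express courier limit of 250 kg for Group H-6.
Group H-5 and Group H-6 may not share an outer package.

No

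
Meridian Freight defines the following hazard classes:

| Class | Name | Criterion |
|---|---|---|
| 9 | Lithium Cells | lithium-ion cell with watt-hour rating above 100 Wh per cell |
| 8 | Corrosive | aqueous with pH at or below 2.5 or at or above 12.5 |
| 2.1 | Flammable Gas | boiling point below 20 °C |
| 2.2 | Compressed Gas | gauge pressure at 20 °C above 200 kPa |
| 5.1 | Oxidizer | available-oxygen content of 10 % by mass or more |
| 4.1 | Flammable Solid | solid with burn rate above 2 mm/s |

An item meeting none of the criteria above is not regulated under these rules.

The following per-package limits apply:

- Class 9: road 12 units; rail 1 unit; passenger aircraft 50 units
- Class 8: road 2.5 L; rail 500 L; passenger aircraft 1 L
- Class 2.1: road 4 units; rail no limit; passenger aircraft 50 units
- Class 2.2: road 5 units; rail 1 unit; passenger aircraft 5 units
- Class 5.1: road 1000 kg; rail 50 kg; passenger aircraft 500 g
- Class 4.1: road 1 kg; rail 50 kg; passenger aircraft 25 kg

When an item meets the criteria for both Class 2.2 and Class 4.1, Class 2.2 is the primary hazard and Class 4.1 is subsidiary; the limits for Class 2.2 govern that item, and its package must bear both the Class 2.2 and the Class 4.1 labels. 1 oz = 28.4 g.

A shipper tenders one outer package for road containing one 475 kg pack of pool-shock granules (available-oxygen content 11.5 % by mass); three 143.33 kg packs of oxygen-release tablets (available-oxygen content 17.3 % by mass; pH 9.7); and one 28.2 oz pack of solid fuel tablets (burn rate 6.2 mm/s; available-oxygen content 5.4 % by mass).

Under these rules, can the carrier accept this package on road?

Yes

Available-oxygen content 11.5 % by mass meets the Class 5.1 criterion (Oxidizer), so the pool-shock granules are Class 5.1.
Oxygen-release tablets: available-oxygen content 17.3 % by mass ≥ 10 % by mass → Class 5.1 (Oxidizer).
With burn rate 6.2 mm/s (> 2 mm/s), the solid fuel tablets fall in Class 4.1.
Class 4.1 quantity: one 28.2 oz pack = 800.88 g.
800.88 g is within the road limit of 1 kg for Class 4.1.
Class 5.1 net quantity: 475 kg + (three 143.33 kg packs = 429.99 kg) = 904.99 kg.
904.99 kg ≤ 1000 kg (road limit, Class 5.1) — within limit.
Every hazard class is within its road limit and no segregation rule is violated.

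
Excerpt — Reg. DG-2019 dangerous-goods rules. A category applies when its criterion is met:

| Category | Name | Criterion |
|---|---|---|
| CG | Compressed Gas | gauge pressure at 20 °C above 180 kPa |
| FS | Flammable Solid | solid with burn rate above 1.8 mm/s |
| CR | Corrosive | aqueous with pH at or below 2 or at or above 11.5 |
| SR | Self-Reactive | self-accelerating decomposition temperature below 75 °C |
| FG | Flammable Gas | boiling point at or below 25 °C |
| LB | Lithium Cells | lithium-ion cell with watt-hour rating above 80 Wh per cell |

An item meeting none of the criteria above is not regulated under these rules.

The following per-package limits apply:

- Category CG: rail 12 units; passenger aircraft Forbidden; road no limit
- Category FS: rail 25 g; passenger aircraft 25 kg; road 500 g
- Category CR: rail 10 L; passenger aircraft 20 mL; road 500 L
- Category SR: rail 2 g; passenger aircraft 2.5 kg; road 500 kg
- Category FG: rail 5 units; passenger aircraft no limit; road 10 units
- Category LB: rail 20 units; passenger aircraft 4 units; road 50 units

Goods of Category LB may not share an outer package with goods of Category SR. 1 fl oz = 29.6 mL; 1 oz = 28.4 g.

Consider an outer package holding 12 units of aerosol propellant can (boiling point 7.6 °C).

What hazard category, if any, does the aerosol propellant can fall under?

Aerosol propellant can: boiling point 7.6 °C ≤ 25 °C → Category FG (Flammable Gas).

Category FG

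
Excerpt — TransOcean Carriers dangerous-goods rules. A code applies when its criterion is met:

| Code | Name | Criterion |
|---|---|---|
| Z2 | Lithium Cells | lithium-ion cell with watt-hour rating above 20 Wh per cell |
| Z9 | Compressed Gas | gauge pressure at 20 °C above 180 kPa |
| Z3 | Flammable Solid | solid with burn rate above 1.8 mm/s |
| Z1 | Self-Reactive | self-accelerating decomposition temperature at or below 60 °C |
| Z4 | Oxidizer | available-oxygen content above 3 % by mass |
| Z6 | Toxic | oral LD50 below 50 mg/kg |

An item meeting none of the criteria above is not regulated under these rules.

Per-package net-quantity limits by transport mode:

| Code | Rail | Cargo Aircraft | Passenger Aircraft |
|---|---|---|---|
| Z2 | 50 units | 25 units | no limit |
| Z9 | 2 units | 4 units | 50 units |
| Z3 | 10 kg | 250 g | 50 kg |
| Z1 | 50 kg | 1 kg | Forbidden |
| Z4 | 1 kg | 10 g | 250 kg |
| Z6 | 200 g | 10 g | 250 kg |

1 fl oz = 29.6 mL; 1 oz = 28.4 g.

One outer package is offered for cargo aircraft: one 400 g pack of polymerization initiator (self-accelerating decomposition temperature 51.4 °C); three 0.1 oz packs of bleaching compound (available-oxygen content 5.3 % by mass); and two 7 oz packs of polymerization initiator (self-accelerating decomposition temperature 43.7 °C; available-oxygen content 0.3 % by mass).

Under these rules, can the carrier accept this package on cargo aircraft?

Self-accelerating decomposition temperature 51.4 °C meets the Code Z1 criterion (Self-Reactive), so the polymerization initiator is Code Z1.
Bleaching compound: available-oxygen content 5.3 % by mass > 3 % by mass → Code Z4 (Oxidizer).
Self-accelerating decomposition temperature 43.7 °C meets the Code Z1 criterion (Self-Reactive), so the polymerization initiator is Code Z1.
Total Code Z1: 400 g + (two 7 oz packs = 397.6 g) = 797.6 g.
That is within the Code Z1 cargo aircraft limit of 1 kg.
Code Z4 quantity: three 0.1 oz packs = 8.52 g.
8.52 g ≤ 10 g (cargo aircraft limit, Code Z4) — within limit.
Every hazard code is within its cargo aircraft limit and no segregation rule is violated.

Yes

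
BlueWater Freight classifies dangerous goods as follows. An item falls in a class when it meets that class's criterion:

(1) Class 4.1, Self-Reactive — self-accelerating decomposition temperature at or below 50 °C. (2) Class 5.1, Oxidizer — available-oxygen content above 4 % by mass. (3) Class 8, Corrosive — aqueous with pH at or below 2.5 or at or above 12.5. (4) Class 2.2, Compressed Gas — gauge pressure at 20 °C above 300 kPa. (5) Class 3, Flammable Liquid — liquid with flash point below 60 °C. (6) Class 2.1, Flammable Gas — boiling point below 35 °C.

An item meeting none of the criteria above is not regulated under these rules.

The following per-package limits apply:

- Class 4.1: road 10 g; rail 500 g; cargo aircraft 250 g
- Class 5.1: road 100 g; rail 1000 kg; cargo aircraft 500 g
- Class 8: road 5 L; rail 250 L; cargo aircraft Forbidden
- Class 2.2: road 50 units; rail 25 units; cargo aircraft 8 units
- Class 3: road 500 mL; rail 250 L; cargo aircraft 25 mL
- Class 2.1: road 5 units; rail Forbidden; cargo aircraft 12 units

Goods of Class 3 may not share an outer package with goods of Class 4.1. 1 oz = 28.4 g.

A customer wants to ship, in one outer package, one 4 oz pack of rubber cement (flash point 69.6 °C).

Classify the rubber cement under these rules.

Not regulated

flash point 69.6 °C is not below 60 °C, so Class 3 does not apply.
No criterion is met, so the item is not regulated.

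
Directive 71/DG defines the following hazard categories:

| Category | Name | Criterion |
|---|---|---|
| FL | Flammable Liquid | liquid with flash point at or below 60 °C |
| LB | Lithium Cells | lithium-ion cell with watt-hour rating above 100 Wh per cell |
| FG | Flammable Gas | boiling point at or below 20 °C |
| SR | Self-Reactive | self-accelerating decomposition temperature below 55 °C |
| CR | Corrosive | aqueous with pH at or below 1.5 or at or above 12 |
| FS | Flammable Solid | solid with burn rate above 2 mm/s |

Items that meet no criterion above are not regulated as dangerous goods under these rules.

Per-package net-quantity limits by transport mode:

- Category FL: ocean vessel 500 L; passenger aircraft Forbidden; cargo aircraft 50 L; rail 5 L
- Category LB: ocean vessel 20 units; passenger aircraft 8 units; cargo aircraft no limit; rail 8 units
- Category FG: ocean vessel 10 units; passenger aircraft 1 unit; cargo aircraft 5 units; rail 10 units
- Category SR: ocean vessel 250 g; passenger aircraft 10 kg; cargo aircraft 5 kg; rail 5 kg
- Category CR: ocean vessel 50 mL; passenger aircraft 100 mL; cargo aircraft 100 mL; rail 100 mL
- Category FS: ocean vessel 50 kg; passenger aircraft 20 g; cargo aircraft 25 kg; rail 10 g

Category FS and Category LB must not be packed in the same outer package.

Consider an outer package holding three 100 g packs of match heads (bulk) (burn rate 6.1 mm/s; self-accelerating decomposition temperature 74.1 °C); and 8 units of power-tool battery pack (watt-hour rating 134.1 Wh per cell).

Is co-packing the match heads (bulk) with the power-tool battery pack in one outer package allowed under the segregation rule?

The match heads (bulk) have burn rate 6.1 mm/s, which is > 2 mm/s, so they are Category FS (Flammable Solid).
With watt-hour rating 134.1 Wh per cell (> 100 Wh per cell), the power-tool battery pack falls in Category LB.
Category FS and Category LB may not share an outer package.

No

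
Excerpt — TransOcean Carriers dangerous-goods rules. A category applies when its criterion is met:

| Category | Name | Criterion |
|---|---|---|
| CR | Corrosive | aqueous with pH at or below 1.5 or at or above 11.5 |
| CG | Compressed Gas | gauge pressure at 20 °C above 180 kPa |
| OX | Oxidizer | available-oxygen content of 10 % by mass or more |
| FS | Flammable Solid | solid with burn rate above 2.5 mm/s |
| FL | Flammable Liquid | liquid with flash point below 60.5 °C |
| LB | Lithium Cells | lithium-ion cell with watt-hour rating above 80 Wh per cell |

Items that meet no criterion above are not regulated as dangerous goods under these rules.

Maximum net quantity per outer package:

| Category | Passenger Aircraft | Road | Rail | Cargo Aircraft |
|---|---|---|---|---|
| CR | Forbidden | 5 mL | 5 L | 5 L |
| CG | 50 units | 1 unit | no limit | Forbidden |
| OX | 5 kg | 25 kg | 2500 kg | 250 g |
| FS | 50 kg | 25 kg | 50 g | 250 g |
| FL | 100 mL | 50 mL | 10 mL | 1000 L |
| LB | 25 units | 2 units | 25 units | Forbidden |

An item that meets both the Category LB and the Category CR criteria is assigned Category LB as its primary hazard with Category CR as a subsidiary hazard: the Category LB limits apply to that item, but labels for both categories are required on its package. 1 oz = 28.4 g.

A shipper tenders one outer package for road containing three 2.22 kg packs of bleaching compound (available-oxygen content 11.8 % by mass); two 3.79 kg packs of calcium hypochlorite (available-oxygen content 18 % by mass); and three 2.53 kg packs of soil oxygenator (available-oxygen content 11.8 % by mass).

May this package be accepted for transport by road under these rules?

Yes

With available-oxygen content 11.8 % by mass (≥ 10 % by mass), the bleaching compound falls in Category OX.
With available-oxygen content 18 % by mass (≥ 10 % by mass), the calcium hypochlorite falls in Category OX.
Available-oxygen content 11.8 % by mass meets the Category OX criterion (Oxidizer), so the soil oxygenator is Category OX.
Total Category OX: (three 2.22 kg packs = 6.66 kg) + (two 3.79 kg packs = 7.58 kg) + (three 2.53 kg packs = 7.59 kg) = 21.83 kg.
21.83 kg ≤ 25 kg (road limit, Category OX) — within limit.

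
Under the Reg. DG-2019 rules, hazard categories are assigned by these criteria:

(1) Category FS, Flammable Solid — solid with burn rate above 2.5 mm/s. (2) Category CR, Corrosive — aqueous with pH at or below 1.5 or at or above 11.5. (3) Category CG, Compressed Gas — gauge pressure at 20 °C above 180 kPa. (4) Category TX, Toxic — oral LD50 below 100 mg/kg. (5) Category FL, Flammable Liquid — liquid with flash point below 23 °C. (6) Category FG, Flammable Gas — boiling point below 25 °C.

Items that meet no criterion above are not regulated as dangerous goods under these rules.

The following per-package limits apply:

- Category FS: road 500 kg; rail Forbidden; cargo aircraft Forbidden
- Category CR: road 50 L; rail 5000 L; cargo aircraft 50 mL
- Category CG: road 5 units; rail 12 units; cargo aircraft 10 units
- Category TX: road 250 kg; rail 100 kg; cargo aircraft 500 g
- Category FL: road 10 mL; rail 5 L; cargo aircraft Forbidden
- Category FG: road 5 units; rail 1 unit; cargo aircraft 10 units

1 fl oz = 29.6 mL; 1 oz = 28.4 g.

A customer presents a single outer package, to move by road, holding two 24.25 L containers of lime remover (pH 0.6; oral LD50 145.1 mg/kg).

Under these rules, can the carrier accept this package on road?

Yes

Lime remover: pH 0.6 ≤ 1.5 → Category CR (Corrosive).
Category CR quantity: two 24.25 L containers = 48.5 L.
That is within the Category CR road limit of 50 L.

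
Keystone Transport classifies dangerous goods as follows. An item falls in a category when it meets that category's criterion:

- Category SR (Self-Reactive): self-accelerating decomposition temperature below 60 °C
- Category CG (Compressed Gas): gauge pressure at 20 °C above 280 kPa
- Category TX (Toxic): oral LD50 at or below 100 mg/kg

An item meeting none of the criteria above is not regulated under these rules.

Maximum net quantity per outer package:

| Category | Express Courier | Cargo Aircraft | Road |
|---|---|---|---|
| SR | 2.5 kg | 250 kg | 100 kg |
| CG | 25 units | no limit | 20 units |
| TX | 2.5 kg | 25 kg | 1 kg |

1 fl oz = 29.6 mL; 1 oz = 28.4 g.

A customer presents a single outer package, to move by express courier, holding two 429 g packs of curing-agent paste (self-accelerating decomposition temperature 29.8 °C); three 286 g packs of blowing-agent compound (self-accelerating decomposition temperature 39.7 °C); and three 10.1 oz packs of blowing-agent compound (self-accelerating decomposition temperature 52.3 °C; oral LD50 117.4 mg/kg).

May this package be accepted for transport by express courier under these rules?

No

The curing-agent paste has self-accelerating decomposition temperature 29.8 °C, which is < 60 °C, so it is Category SR (Self-Reactive).
Self-accelerating decomposition temperature 39.7 °C meets the Category SR criterion (Self-Reactive), so the blowing-agent compound is Category SR.
Blowing-agent compound: self-accelerating decomposition temperature 52.3 °C < 60 °C → Category SR (Self-Reactive).
Category SR net quantity: (two 429 g packs = 858 g) + (three 286 g packs = 858 g) + (three 10.1 oz packs = 860.52 g) = 2576.52 g.
That exceeds the Category SR express courier limit of 2.5 kg.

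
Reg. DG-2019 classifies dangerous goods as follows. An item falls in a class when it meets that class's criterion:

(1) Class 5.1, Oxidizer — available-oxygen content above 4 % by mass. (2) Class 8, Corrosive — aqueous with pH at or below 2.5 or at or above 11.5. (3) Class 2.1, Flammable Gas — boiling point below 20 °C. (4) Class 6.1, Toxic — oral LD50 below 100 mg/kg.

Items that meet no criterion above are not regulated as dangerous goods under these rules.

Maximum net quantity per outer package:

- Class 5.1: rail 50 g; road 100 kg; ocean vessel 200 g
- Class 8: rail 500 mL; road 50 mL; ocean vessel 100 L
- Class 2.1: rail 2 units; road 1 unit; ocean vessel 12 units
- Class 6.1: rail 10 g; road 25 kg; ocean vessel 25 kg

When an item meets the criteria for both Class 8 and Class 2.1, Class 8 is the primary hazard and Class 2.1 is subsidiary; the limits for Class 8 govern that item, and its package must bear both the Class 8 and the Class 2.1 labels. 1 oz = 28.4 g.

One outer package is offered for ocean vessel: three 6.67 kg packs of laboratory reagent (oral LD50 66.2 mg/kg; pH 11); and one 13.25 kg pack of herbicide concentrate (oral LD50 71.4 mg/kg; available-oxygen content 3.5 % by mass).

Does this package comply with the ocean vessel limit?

Laboratory reagent: oral LD50 66.2 mg/kg < 100 mg/kg → Class 6.1 (Toxic).
Herbicide concentrate: oral LD50 71.4 mg/kg < 100 mg/kg → Class 6.1 (Toxic).
Total Class 6.1: (three 6.67 kg packs = 20.01 kg) + 13.25 kg = 33.26 kg.
33.26 kg exceeds the ocean vessel limit of 25 kg for Class 6.1.

No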